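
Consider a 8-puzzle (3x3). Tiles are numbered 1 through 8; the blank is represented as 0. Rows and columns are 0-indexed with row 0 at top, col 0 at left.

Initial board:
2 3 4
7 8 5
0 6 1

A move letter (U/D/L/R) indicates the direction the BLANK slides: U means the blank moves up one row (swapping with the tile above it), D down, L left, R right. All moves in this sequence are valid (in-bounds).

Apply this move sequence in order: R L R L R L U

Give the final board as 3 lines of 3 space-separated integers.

After move 1 (R):
2 3 4
7 8 5
6 0 1

After move 2 (L):
2 3 4
7 8 5
0 6 1

After move 3 (R):
2 3 4
7 8 5
6 0 1

After move 4 (L):
2 3 4
7 8 5
0 6 1

After move 5 (R):
2 3 4
7 8 5
6 0 1

After move 6 (L):
2 3 4
7 8 5
0 6 1

After move 7 (U):
2 3 4
0 8 5
7 6 1

Answer: 2 3 4
0 8 5
7 6 1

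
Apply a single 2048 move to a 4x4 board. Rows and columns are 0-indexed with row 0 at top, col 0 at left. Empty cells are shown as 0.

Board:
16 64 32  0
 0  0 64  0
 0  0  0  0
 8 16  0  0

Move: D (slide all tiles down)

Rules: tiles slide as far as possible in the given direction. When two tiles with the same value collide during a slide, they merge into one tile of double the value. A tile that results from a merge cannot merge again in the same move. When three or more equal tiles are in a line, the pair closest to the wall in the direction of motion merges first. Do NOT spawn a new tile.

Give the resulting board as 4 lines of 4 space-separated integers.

Slide down:
col 0: [16, 0, 0, 8] -> [0, 0, 16, 8]
col 1: [64, 0, 0, 16] -> [0, 0, 64, 16]
col 2: [32, 64, 0, 0] -> [0, 0, 32, 64]
col 3: [0, 0, 0, 0] -> [0, 0, 0, 0]

Answer:  0  0  0  0
 0  0  0  0
16 64 32  0
 8 16 64  0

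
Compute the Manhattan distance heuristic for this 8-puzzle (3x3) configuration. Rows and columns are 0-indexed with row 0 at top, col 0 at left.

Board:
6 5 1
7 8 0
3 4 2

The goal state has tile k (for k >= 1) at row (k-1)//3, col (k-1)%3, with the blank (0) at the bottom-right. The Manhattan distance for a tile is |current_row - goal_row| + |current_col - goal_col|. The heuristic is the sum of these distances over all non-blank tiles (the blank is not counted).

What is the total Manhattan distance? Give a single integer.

Answer: 17

Derivation:
Tile 6: at (0,0), goal (1,2), distance |0-1|+|0-2| = 3
Tile 5: at (0,1), goal (1,1), distance |0-1|+|1-1| = 1
Tile 1: at (0,2), goal (0,0), distance |0-0|+|2-0| = 2
Tile 7: at (1,0), goal (2,0), distance |1-2|+|0-0| = 1
Tile 8: at (1,1), goal (2,1), distance |1-2|+|1-1| = 1
Tile 3: at (2,0), goal (0,2), distance |2-0|+|0-2| = 4
Tile 4: at (2,1), goal (1,0), distance |2-1|+|1-0| = 2
Tile 2: at (2,2), goal (0,1), distance |2-0|+|2-1| = 3
Sum: 3 + 1 + 2 + 1 + 1 + 4 + 2 + 3 = 17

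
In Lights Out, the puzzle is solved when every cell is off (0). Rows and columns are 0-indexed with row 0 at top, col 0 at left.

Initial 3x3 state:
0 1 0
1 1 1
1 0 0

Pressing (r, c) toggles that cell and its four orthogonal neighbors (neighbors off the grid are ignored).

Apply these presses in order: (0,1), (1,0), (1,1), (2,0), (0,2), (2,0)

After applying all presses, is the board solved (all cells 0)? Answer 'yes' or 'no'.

After press 1 at (0,1):
1 0 1
1 0 1
1 0 0

After press 2 at (1,0):
0 0 1
0 1 1
0 0 0

After press 3 at (1,1):
0 1 1
1 0 0
0 1 0

After press 4 at (2,0):
0 1 1
0 0 0
1 0 0

After press 5 at (0,2):
0 0 0
0 0 1
1 0 0

After press 6 at (2,0):
0 0 0
1 0 1
0 1 0

Lights still on: 3

Answer: no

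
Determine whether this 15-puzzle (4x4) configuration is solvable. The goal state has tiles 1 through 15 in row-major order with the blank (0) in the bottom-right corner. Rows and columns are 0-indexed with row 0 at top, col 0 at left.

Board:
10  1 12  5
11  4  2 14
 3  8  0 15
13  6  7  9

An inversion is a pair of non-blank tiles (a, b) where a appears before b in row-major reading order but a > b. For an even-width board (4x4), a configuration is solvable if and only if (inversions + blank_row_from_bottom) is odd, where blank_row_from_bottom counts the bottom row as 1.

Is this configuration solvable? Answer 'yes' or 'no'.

Inversions: 45
Blank is in row 2 (0-indexed from top), which is row 2 counting from the bottom (bottom = 1).
45 + 2 = 47, which is odd, so the puzzle is solvable.

Answer: yes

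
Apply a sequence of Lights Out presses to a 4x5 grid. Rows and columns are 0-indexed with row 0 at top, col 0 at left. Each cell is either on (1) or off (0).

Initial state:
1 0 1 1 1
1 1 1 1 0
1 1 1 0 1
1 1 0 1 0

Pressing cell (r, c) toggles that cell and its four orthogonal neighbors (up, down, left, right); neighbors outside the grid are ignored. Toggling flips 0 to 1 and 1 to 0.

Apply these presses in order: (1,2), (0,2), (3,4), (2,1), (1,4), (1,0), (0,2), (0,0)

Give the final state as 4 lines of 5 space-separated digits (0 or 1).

Answer: 1 1 0 1 0
1 0 0 1 1
1 0 1 0 1
1 0 0 0 1

Derivation:
After press 1 at (1,2):
1 0 0 1 1
1 0 0 0 0
1 1 0 0 1
1 1 0 1 0

After press 2 at (0,2):
1 1 1 0 1
1 0 1 0 0
1 1 0 0 1
1 1 0 1 0

After press 3 at (3,4):
1 1 1 0 1
1 0 1 0 0
1 1 0 0 0
1 1 0 0 1

After press 4 at (2,1):
1 1 1 0 1
1 1 1 0 0
0 0 1 0 0
1 0 0 0 1

After press 5 at (1,4):
1 1 1 0 0
1 1 1 1 1
0 0 1 0 1
1 0 0 0 1

After press 6 at (1,0):
0 1 1 0 0
0 0 1 1 1
1 0 1 0 1
1 0 0 0 1

After press 7 at (0,2):
0 0 0 1 0
0 0 0 1 1
1 0 1 0 1
1 0 0 0 1

After press 8 at (0,0):
1 1 0 1 0
1 0 0 1 1
1 0 1 0 1
1 0 0 0 1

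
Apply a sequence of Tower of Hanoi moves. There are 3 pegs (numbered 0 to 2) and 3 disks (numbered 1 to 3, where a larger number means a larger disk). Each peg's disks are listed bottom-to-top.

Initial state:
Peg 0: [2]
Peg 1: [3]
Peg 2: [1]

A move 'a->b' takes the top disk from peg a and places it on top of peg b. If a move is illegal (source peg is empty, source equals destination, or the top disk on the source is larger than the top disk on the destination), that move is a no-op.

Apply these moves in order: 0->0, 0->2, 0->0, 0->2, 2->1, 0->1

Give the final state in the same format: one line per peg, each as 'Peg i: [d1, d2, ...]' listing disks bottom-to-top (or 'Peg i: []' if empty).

Answer: Peg 0: [2]
Peg 1: [3, 1]
Peg 2: []

Derivation:
After move 1 (0->0):
Peg 0: [2]
Peg 1: [3]
Peg 2: [1]

After move 2 (0->2):
Peg 0: [2]
Peg 1: [3]
Peg 2: [1]

After move 3 (0->0):
Peg 0: [2]
Peg 1: [3]
Peg 2: [1]

After move 4 (0->2):
Peg 0: [2]
Peg 1: [3]
Peg 2: [1]

After move 5 (2->1):
Peg 0: [2]
Peg 1: [3, 1]
Peg 2: []

After move 6 (0->1):
Peg 0: [2]
Peg 1: [3, 1]
Peg 2: []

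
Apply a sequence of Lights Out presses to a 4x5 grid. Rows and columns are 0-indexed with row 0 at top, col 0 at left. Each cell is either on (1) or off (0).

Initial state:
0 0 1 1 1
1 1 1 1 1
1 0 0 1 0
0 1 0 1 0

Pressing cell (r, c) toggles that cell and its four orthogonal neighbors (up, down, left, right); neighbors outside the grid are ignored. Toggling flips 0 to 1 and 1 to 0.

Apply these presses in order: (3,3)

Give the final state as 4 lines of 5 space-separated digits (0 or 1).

After press 1 at (3,3):
0 0 1 1 1
1 1 1 1 1
1 0 0 0 0
0 1 1 0 1

Answer: 0 0 1 1 1
1 1 1 1 1
1 0 0 0 0
0 1 1 0 1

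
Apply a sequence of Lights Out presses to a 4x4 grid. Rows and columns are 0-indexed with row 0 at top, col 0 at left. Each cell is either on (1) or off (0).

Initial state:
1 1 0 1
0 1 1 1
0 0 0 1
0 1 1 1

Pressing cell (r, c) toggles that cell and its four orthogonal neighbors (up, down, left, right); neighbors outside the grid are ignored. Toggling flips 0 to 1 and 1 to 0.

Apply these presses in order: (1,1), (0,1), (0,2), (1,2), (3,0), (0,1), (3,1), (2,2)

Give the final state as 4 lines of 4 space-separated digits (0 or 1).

Answer: 1 1 0 0
1 1 1 0
1 1 0 0
0 1 1 1

Derivation:
After press 1 at (1,1):
1 0 0 1
1 0 0 1
0 1 0 1
0 1 1 1

After press 2 at (0,1):
0 1 1 1
1 1 0 1
0 1 0 1
0 1 1 1

After press 3 at (0,2):
0 0 0 0
1 1 1 1
0 1 0 1
0 1 1 1

After press 4 at (1,2):
0 0 1 0
1 0 0 0
0 1 1 1
0 1 1 1

After press 5 at (3,0):
0 0 1 0
1 0 0 0
1 1 1 1
1 0 1 1

After press 6 at (0,1):
1 1 0 0
1 1 0 0
1 1 1 1
1 0 1 1

After press 7 at (3,1):
1 1 0 0
1 1 0 0
1 0 1 1
0 1 0 1

After press 8 at (2,2):
1 1 0 0
1 1 1 0
1 1 0 0
0 1 1 1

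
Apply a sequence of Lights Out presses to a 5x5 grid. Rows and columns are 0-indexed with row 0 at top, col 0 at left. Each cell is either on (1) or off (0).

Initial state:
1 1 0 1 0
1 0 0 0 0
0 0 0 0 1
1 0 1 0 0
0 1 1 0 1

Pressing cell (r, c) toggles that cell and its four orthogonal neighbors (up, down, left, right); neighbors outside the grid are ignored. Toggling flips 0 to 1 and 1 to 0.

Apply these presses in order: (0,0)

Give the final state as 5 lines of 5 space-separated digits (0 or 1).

After press 1 at (0,0):
0 0 0 1 0
0 0 0 0 0
0 0 0 0 1
1 0 1 0 0
0 1 1 0 1

Answer: 0 0 0 1 0
0 0 0 0 0
0 0 0 0 1
1 0 1 0 0
0 1 1 0 1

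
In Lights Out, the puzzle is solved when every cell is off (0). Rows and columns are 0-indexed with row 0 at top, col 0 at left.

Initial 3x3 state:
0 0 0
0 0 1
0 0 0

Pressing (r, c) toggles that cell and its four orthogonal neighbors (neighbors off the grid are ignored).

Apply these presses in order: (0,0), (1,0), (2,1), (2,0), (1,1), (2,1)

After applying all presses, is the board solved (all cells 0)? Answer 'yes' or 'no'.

Answer: yes

Derivation:
After press 1 at (0,0):
1 1 0
1 0 1
0 0 0

After press 2 at (1,0):
0 1 0
0 1 1
1 0 0

After press 3 at (2,1):
0 1 0
0 0 1
0 1 1

After press 4 at (2,0):
0 1 0
1 0 1
1 0 1

After press 5 at (1,1):
0 0 0
0 1 0
1 1 1

After press 6 at (2,1):
0 0 0
0 0 0
0 0 0

Lights still on: 0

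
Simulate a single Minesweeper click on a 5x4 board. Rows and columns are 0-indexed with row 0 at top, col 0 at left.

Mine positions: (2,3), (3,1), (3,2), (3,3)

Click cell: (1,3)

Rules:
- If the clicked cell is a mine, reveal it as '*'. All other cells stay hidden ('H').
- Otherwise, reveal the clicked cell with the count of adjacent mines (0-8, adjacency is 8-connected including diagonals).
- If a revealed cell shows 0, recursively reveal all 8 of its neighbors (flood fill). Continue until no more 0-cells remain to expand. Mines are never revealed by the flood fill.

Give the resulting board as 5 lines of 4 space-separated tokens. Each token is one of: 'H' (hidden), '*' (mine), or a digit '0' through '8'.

H H H H
H H H 1
H H H H
H H H H
H H H H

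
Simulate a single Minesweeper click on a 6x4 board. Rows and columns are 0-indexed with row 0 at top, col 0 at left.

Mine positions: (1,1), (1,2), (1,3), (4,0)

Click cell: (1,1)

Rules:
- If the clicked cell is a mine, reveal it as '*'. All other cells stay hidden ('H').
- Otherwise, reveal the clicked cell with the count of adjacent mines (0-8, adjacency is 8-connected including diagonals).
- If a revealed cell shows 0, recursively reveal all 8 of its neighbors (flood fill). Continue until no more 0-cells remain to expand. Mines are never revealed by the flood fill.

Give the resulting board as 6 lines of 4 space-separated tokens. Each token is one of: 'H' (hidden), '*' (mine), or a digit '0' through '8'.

H H H H
H * H H
H H H H
H H H H
H H H H
H H H H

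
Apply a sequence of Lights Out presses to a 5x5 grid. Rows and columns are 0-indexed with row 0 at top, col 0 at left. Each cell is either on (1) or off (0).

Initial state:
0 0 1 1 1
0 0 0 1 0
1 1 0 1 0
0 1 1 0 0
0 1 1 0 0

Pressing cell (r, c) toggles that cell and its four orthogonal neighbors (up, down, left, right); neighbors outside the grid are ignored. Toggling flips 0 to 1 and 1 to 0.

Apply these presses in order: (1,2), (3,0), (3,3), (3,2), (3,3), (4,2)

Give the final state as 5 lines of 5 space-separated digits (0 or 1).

Answer: 0 0 0 1 1
0 1 1 0 0
0 1 0 1 0
1 1 1 1 0
1 0 1 1 0

Derivation:
After press 1 at (1,2):
0 0 0 1 1
0 1 1 0 0
1 1 1 1 0
0 1 1 0 0
0 1 1 0 0

After press 2 at (3,0):
0 0 0 1 1
0 1 1 0 0
0 1 1 1 0
1 0 1 0 0
1 1 1 0 0

After press 3 at (3,3):
0 0 0 1 1
0 1 1 0 0
0 1 1 0 0
1 0 0 1 1
1 1 1 1 0

After press 4 at (3,2):
0 0 0 1 1
0 1 1 0 0
0 1 0 0 0
1 1 1 0 1
1 1 0 1 0

After press 5 at (3,3):
0 0 0 1 1
0 1 1 0 0
0 1 0 1 0
1 1 0 1 0
1 1 0 0 0

After press 6 at (4,2):
0 0 0 1 1
0 1 1 0 0
0 1 0 1 0
1 1 1 1 0
1 0 1 1 0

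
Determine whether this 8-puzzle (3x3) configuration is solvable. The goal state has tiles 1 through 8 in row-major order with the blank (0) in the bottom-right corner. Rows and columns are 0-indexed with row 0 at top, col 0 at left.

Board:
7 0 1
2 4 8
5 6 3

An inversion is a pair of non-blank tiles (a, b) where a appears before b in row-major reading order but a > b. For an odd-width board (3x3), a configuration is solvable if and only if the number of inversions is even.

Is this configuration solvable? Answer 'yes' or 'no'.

Answer: yes

Derivation:
Inversions (pairs i<j in row-major order where tile[i] > tile[j] > 0): 12
12 is even, so the puzzle is solvable.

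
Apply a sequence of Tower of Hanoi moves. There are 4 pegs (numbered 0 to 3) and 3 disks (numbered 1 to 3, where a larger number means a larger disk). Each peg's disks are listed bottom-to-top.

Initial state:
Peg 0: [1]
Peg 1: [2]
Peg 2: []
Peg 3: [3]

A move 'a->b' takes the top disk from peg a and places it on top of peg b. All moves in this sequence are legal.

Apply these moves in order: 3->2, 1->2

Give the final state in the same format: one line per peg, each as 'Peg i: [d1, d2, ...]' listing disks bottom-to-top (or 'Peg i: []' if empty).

After move 1 (3->2):
Peg 0: [1]
Peg 1: [2]
Peg 2: [3]
Peg 3: []

After move 2 (1->2):
Peg 0: [1]
Peg 1: []
Peg 2: [3, 2]
Peg 3: []

Answer: Peg 0: [1]
Peg 1: []
Peg 2: [3, 2]
Peg 3: []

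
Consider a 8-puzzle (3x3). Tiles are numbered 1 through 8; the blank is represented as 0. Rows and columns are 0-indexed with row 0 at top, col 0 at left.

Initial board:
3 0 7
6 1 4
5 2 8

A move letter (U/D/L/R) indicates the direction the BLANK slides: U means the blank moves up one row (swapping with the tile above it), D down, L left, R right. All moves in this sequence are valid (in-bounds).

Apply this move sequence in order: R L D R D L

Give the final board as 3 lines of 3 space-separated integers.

Answer: 3 1 7
6 4 8
5 0 2

Derivation:
After move 1 (R):
3 7 0
6 1 4
5 2 8

After move 2 (L):
3 0 7
6 1 4
5 2 8

After move 3 (D):
3 1 7
6 0 4
5 2 8

After move 4 (R):
3 1 7
6 4 0
5 2 8

After move 5 (D):
3 1 7
6 4 8
5 2 0

After move 6 (L):
3 1 7
6 4 8
5 0 2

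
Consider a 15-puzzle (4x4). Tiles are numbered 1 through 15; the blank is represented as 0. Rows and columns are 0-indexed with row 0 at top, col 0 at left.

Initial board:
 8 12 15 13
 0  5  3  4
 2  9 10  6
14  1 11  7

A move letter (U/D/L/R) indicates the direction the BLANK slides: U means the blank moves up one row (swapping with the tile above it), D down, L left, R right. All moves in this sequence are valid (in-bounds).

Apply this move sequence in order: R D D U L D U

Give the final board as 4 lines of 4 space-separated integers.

After move 1 (R):
 8 12 15 13
 5  0  3  4
 2  9 10  6
14  1 11  7

After move 2 (D):
 8 12 15 13
 5  9  3  4
 2  0 10  6
14  1 11  7

After move 3 (D):
 8 12 15 13
 5  9  3  4
 2  1 10  6
14  0 11  7

After move 4 (U):
 8 12 15 13
 5  9  3  4
 2  0 10  6
14  1 11  7

After move 5 (L):
 8 12 15 13
 5  9  3  4
 0  2 10  6
14  1 11  7

After move 6 (D):
 8 12 15 13
 5  9  3  4
14  2 10  6
 0  1 11  7

After move 7 (U):
 8 12 15 13
 5  9  3  4
 0  2 10  6
14  1 11  7

Answer:  8 12 15 13
 5  9  3  4
 0  2 10  6
14  1 11  7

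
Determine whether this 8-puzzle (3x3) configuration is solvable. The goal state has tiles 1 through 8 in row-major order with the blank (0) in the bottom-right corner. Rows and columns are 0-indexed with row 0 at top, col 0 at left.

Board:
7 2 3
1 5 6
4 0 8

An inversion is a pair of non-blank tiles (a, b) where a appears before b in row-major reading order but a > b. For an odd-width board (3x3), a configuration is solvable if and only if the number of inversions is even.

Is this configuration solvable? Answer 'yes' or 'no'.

Inversions (pairs i<j in row-major order where tile[i] > tile[j] > 0): 10
10 is even, so the puzzle is solvable.

Answer: yes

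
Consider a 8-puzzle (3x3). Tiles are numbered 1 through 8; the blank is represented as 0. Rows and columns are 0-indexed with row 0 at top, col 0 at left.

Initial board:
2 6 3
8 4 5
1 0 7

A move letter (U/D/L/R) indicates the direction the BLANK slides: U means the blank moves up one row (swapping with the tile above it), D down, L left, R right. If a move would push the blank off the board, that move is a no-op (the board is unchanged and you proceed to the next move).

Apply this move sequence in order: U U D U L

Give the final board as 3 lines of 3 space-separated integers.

After move 1 (U):
2 6 3
8 0 5
1 4 7

After move 2 (U):
2 0 3
8 6 5
1 4 7

After move 3 (D):
2 6 3
8 0 5
1 4 7

After move 4 (U):
2 0 3
8 6 5
1 4 7

After move 5 (L):
0 2 3
8 6 5
1 4 7

Answer: 0 2 3
8 6 5
1 4 7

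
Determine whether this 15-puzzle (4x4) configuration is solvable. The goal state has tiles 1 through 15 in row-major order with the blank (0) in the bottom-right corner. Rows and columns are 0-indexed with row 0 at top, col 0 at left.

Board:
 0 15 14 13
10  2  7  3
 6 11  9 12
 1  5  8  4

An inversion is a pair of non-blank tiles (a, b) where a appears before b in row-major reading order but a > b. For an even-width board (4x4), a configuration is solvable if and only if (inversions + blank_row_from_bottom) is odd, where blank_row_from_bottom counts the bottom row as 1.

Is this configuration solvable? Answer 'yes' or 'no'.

Answer: yes

Derivation:
Inversions: 73
Blank is in row 0 (0-indexed from top), which is row 4 counting from the bottom (bottom = 1).
73 + 4 = 77, which is odd, so the puzzle is solvable.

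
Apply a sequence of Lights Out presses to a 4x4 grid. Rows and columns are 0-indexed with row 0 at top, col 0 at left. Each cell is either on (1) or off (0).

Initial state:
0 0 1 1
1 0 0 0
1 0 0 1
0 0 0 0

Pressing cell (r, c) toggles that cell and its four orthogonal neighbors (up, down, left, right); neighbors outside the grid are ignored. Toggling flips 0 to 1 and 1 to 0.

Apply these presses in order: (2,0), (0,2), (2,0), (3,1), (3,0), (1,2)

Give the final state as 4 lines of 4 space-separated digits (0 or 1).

Answer: 0 1 1 0
1 1 0 1
0 1 1 1
0 0 1 0

Derivation:
After press 1 at (2,0):
0 0 1 1
0 0 0 0
0 1 0 1
1 0 0 0

After press 2 at (0,2):
0 1 0 0
0 0 1 0
0 1 0 1
1 0 0 0

After press 3 at (2,0):
0 1 0 0
1 0 1 0
1 0 0 1
0 0 0 0

After press 4 at (3,1):
0 1 0 0
1 0 1 0
1 1 0 1
1 1 1 0

After press 5 at (3,0):
0 1 0 0
1 0 1 0
0 1 0 1
0 0 1 0

After press 6 at (1,2):
0 1 1 0
1 1 0 1
0 1 1 1
0 0 1 0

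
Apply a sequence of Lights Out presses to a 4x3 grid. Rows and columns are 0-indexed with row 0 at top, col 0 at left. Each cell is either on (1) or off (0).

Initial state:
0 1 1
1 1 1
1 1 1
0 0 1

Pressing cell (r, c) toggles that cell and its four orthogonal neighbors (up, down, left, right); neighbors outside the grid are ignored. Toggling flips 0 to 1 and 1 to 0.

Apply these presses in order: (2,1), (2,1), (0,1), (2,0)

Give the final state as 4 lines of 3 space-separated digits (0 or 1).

After press 1 at (2,1):
0 1 1
1 0 1
0 0 0
0 1 1

After press 2 at (2,1):
0 1 1
1 1 1
1 1 1
0 0 1

After press 3 at (0,1):
1 0 0
1 0 1
1 1 1
0 0 1

After press 4 at (2,0):
1 0 0
0 0 1
0 0 1
1 0 1

Answer: 1 0 0
0 0 1
0 0 1
1 0 1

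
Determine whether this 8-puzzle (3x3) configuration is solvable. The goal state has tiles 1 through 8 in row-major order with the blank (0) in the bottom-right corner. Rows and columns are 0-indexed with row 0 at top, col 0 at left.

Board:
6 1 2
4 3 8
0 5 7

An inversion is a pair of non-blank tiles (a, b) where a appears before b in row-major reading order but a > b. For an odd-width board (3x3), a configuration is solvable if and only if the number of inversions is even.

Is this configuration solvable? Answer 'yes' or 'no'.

Inversions (pairs i<j in row-major order where tile[i] > tile[j] > 0): 8
8 is even, so the puzzle is solvable.

Answer: yes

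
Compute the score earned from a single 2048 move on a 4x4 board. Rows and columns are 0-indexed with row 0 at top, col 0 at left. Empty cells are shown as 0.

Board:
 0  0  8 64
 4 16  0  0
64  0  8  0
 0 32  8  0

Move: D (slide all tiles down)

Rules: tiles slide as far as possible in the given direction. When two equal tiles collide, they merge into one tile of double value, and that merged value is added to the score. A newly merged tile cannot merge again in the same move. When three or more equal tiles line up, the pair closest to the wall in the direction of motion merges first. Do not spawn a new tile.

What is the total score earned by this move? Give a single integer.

Slide down:
col 0: [0, 4, 64, 0] -> [0, 0, 4, 64]  score +0 (running 0)
col 1: [0, 16, 0, 32] -> [0, 0, 16, 32]  score +0 (running 0)
col 2: [8, 0, 8, 8] -> [0, 0, 8, 16]  score +16 (running 16)
col 3: [64, 0, 0, 0] -> [0, 0, 0, 64]  score +0 (running 16)
Board after move:
 0  0  0  0
 0  0  0  0
 4 16  8  0
64 32 16 64

Answer: 16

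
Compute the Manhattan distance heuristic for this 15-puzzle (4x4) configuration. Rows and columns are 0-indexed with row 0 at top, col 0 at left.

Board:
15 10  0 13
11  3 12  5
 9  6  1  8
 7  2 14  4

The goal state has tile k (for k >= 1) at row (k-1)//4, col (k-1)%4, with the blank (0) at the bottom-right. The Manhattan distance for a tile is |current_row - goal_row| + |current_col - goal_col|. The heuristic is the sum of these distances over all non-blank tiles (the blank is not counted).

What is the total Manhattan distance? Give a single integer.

Tile 15: at (0,0), goal (3,2), distance |0-3|+|0-2| = 5
Tile 10: at (0,1), goal (2,1), distance |0-2|+|1-1| = 2
Tile 13: at (0,3), goal (3,0), distance |0-3|+|3-0| = 6
Tile 11: at (1,0), goal (2,2), distance |1-2|+|0-2| = 3
Tile 3: at (1,1), goal (0,2), distance |1-0|+|1-2| = 2
Tile 12: at (1,2), goal (2,3), distance |1-2|+|2-3| = 2
Tile 5: at (1,3), goal (1,0), distance |1-1|+|3-0| = 3
Tile 9: at (2,0), goal (2,0), distance |2-2|+|0-0| = 0
Tile 6: at (2,1), goal (1,1), distance |2-1|+|1-1| = 1
Tile 1: at (2,2), goal (0,0), distance |2-0|+|2-0| = 4
Tile 8: at (2,3), goal (1,3), distance |2-1|+|3-3| = 1
Tile 7: at (3,0), goal (1,2), distance |3-1|+|0-2| = 4
Tile 2: at (3,1), goal (0,1), distance |3-0|+|1-1| = 3
Tile 14: at (3,2), goal (3,1), distance |3-3|+|2-1| = 1
Tile 4: at (3,3), goal (0,3), distance |3-0|+|3-3| = 3
Sum: 5 + 2 + 6 + 3 + 2 + 2 + 3 + 0 + 1 + 4 + 1 + 4 + 3 + 1 + 3 = 40

Answer: 40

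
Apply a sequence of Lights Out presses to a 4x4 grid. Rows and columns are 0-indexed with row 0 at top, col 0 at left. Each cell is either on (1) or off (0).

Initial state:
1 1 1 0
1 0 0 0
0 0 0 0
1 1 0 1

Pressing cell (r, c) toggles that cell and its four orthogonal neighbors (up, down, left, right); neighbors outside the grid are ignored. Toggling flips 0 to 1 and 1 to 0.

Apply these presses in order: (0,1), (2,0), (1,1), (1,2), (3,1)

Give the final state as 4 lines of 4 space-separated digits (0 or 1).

Answer: 0 1 1 0
1 1 0 1
1 1 1 0
1 0 1 1

Derivation:
After press 1 at (0,1):
0 0 0 0
1 1 0 0
0 0 0 0
1 1 0 1

After press 2 at (2,0):
0 0 0 0
0 1 0 0
1 1 0 0
0 1 0 1

After press 3 at (1,1):
0 1 0 0
1 0 1 0
1 0 0 0
0 1 0 1

After press 4 at (1,2):
0 1 1 0
1 1 0 1
1 0 1 0
0 1 0 1

After press 5 at (3,1):
0 1 1 0
1 1 0 1
1 1 1 0
1 0 1 1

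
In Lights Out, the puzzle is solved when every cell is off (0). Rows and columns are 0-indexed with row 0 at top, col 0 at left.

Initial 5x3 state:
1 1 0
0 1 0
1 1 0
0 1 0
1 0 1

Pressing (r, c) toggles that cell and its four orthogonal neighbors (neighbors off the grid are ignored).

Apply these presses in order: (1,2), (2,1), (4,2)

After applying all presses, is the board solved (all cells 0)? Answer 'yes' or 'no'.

Answer: no

Derivation:
After press 1 at (1,2):
1 1 1
0 0 1
1 1 1
0 1 0
1 0 1

After press 2 at (2,1):
1 1 1
0 1 1
0 0 0
0 0 0
1 0 1

After press 3 at (4,2):
1 1 1
0 1 1
0 0 0
0 0 1
1 1 0

Lights still on: 8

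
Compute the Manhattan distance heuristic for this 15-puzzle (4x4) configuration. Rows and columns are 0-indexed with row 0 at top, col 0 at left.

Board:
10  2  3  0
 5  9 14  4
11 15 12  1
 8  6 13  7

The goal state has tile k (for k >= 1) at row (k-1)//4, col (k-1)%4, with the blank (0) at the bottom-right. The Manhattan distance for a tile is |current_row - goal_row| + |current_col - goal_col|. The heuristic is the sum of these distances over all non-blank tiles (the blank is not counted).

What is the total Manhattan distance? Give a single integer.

Answer: 31

Derivation:
Tile 10: (0,0)->(2,1) = 3
Tile 2: (0,1)->(0,1) = 0
Tile 3: (0,2)->(0,2) = 0
Tile 5: (1,0)->(1,0) = 0
Tile 9: (1,1)->(2,0) = 2
Tile 14: (1,2)->(3,1) = 3
Tile 4: (1,3)->(0,3) = 1
Tile 11: (2,0)->(2,2) = 2
Tile 15: (2,1)->(3,2) = 2
Tile 12: (2,2)->(2,3) = 1
Tile 1: (2,3)->(0,0) = 5
Tile 8: (3,0)->(1,3) = 5
Tile 6: (3,1)->(1,1) = 2
Tile 13: (3,2)->(3,0) = 2
Tile 7: (3,3)->(1,2) = 3
Sum: 3 + 0 + 0 + 0 + 2 + 3 + 1 + 2 + 2 + 1 + 5 + 5 + 2 + 2 + 3 = 31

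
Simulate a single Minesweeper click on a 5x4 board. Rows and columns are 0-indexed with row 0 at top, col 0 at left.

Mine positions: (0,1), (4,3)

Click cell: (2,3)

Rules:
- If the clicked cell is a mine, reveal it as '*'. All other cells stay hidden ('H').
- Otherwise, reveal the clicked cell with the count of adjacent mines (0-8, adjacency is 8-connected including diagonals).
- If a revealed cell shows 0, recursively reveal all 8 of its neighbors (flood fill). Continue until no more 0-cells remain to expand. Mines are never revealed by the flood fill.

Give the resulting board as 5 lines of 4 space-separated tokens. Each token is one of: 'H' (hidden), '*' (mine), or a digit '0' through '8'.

H H 1 0
1 1 1 0
0 0 0 0
0 0 1 1
0 0 1 H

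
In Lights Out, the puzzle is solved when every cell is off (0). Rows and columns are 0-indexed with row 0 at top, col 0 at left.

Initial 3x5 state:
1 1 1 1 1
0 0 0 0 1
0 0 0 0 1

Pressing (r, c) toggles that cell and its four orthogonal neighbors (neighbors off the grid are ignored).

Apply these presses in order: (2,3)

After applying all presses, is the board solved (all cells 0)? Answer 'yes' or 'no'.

Answer: no

Derivation:
After press 1 at (2,3):
1 1 1 1 1
0 0 0 1 1
0 0 1 1 0

Lights still on: 9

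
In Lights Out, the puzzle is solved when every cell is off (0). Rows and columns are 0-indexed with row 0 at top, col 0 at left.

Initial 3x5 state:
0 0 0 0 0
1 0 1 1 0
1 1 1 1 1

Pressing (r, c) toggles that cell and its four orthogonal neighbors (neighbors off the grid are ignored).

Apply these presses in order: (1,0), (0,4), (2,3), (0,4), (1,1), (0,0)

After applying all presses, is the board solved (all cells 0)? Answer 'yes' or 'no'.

Answer: yes

Derivation:
After press 1 at (1,0):
1 0 0 0 0
0 1 1 1 0
0 1 1 1 1

After press 2 at (0,4):
1 0 0 1 1
0 1 1 1 1
0 1 1 1 1

After press 3 at (2,3):
1 0 0 1 1
0 1 1 0 1
0 1 0 0 0

After press 4 at (0,4):
1 0 0 0 0
0 1 1 0 0
0 1 0 0 0

After press 5 at (1,1):
1 1 0 0 0
1 0 0 0 0
0 0 0 0 0

After press 6 at (0,0):
0 0 0 0 0
0 0 0 0 0
0 0 0 0 0

Lights still on: 0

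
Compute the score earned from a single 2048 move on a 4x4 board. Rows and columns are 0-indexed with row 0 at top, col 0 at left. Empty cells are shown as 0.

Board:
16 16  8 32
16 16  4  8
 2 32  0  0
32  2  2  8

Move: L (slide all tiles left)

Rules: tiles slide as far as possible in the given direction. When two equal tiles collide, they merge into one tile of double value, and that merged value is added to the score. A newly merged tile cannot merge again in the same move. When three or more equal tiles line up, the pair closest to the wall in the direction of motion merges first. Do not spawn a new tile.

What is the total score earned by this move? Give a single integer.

Answer: 68

Derivation:
Slide left:
row 0: [16, 16, 8, 32] -> [32, 8, 32, 0]  score +32 (running 32)
row 1: [16, 16, 4, 8] -> [32, 4, 8, 0]  score +32 (running 64)
row 2: [2, 32, 0, 0] -> [2, 32, 0, 0]  score +0 (running 64)
row 3: [32, 2, 2, 8] -> [32, 4, 8, 0]  score +4 (running 68)
Board after move:
32  8 32  0
32  4  8  0
 2 32  0  0
32  4  8  0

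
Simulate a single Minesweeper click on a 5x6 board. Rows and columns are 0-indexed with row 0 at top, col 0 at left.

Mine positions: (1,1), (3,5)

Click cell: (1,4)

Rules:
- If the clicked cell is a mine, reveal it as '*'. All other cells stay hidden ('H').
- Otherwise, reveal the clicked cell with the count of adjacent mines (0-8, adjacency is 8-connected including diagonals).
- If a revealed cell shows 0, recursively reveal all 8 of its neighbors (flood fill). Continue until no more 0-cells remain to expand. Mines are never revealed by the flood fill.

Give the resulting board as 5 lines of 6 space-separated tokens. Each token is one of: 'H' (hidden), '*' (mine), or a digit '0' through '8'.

H H 1 0 0 0
H H 1 0 0 0
1 1 1 0 1 1
0 0 0 0 1 H
0 0 0 0 1 H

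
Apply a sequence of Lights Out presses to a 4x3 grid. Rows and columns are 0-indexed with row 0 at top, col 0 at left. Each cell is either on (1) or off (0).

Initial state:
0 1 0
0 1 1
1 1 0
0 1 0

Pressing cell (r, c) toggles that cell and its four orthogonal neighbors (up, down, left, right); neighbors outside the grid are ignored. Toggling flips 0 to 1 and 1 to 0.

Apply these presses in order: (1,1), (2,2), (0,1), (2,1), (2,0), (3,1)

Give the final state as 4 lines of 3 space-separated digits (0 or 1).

Answer: 1 1 1
0 0 1
1 0 0
0 1 0

Derivation:
After press 1 at (1,1):
0 0 0
1 0 0
1 0 0
0 1 0

After press 2 at (2,2):
0 0 0
1 0 1
1 1 1
0 1 1

After press 3 at (0,1):
1 1 1
1 1 1
1 1 1
0 1 1

After press 4 at (2,1):
1 1 1
1 0 1
0 0 0
0 0 1

After press 5 at (2,0):
1 1 1
0 0 1
1 1 0
1 0 1

After press 6 at (3,1):
1 1 1
0 0 1
1 0 0
0 1 0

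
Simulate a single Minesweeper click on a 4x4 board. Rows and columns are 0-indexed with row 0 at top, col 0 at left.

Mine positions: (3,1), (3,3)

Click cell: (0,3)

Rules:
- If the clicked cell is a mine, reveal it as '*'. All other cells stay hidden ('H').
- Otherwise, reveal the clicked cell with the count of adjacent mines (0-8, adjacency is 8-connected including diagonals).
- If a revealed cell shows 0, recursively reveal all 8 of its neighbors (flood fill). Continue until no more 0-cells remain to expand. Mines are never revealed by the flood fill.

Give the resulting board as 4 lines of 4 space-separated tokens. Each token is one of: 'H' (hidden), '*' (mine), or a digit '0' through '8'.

0 0 0 0
0 0 0 0
1 1 2 1
H H H H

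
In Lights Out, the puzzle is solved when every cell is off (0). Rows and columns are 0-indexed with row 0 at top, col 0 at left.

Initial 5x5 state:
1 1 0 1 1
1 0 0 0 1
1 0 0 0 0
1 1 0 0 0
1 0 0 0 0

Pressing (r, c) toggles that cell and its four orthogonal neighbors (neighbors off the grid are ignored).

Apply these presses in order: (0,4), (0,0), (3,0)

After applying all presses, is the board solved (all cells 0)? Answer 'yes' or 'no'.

After press 1 at (0,4):
1 1 0 0 0
1 0 0 0 0
1 0 0 0 0
1 1 0 0 0
1 0 0 0 0

After press 2 at (0,0):
0 0 0 0 0
0 0 0 0 0
1 0 0 0 0
1 1 0 0 0
1 0 0 0 0

After press 3 at (3,0):
0 0 0 0 0
0 0 0 0 0
0 0 0 0 0
0 0 0 0 0
0 0 0 0 0

Lights still on: 0

Answer: yes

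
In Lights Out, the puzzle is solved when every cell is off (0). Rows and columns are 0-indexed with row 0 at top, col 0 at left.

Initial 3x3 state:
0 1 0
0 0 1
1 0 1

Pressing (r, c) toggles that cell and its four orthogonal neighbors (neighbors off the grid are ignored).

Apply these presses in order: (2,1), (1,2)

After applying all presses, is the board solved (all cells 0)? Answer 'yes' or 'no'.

Answer: no

Derivation:
After press 1 at (2,1):
0 1 0
0 1 1
0 1 0

After press 2 at (1,2):
0 1 1
0 0 0
0 1 1

Lights still on: 4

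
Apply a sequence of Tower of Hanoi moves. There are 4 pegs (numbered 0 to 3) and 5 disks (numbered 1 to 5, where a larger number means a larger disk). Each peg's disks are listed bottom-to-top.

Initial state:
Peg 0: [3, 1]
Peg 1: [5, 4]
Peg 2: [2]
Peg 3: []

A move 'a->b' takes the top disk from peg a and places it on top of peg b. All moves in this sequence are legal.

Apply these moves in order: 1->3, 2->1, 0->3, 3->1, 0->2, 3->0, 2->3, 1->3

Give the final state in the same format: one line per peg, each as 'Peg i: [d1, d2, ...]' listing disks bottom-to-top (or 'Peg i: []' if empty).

After move 1 (1->3):
Peg 0: [3, 1]
Peg 1: [5]
Peg 2: [2]
Peg 3: [4]

After move 2 (2->1):
Peg 0: [3, 1]
Peg 1: [5, 2]
Peg 2: []
Peg 3: [4]

After move 3 (0->3):
Peg 0: [3]
Peg 1: [5, 2]
Peg 2: []
Peg 3: [4, 1]

After move 4 (3->1):
Peg 0: [3]
Peg 1: [5, 2, 1]
Peg 2: []
Peg 3: [4]

After move 5 (0->2):
Peg 0: []
Peg 1: [5, 2, 1]
Peg 2: [3]
Peg 3: [4]

After move 6 (3->0):
Peg 0: [4]
Peg 1: [5, 2, 1]
Peg 2: [3]
Peg 3: []

After move 7 (2->3):
Peg 0: [4]
Peg 1: [5, 2, 1]
Peg 2: []
Peg 3: [3]

After move 8 (1->3):
Peg 0: [4]
Peg 1: [5, 2]
Peg 2: []
Peg 3: [3, 1]

Answer: Peg 0: [4]
Peg 1: [5, 2]
Peg 2: []
Peg 3: [3, 1]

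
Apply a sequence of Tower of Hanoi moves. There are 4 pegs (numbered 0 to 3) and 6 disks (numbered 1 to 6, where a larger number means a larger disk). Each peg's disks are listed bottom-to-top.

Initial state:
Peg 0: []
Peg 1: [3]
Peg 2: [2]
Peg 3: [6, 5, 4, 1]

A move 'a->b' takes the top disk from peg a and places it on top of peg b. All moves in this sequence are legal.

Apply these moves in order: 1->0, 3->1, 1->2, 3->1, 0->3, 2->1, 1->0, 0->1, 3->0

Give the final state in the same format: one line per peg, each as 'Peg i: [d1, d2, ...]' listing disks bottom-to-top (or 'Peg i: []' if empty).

Answer: Peg 0: [3]
Peg 1: [4, 1]
Peg 2: [2]
Peg 3: [6, 5]

Derivation:
After move 1 (1->0):
Peg 0: [3]
Peg 1: []
Peg 2: [2]
Peg 3: [6, 5, 4, 1]

After move 2 (3->1):
Peg 0: [3]
Peg 1: [1]
Peg 2: [2]
Peg 3: [6, 5, 4]

After move 3 (1->2):
Peg 0: [3]
Peg 1: []
Peg 2: [2, 1]
Peg 3: [6, 5, 4]

After move 4 (3->1):
Peg 0: [3]
Peg 1: [4]
Peg 2: [2, 1]
Peg 3: [6, 5]

After move 5 (0->3):
Peg 0: []
Peg 1: [4]
Peg 2: [2, 1]
Peg 3: [6, 5, 3]

After move 6 (2->1):
Peg 0: []
Peg 1: [4, 1]
Peg 2: [2]
Peg 3: [6, 5, 3]

After move 7 (1->0):
Peg 0: [1]
Peg 1: [4]
Peg 2: [2]
Peg 3: [6, 5, 3]

After move 8 (0->1):
Peg 0: []
Peg 1: [4, 1]
Peg 2: [2]
Peg 3: [6, 5, 3]

After move 9 (3->0):
Peg 0: [3]
Peg 1: [4, 1]
Peg 2: [2]
Peg 3: [6, 5]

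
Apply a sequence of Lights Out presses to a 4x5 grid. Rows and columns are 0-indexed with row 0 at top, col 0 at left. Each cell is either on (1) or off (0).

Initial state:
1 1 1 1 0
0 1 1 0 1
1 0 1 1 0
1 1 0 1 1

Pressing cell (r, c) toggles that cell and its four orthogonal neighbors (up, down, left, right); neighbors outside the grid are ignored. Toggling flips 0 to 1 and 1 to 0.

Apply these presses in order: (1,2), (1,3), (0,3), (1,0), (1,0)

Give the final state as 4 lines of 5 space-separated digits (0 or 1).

After press 1 at (1,2):
1 1 0 1 0
0 0 0 1 1
1 0 0 1 0
1 1 0 1 1

After press 2 at (1,3):
1 1 0 0 0
0 0 1 0 0
1 0 0 0 0
1 1 0 1 1

After press 3 at (0,3):
1 1 1 1 1
0 0 1 1 0
1 0 0 0 0
1 1 0 1 1

After press 4 at (1,0):
0 1 1 1 1
1 1 1 1 0
0 0 0 0 0
1 1 0 1 1

After press 5 at (1,0):
1 1 1 1 1
0 0 1 1 0
1 0 0 0 0
1 1 0 1 1

Answer: 1 1 1 1 1
0 0 1 1 0
1 0 0 0 0
1 1 0 1 1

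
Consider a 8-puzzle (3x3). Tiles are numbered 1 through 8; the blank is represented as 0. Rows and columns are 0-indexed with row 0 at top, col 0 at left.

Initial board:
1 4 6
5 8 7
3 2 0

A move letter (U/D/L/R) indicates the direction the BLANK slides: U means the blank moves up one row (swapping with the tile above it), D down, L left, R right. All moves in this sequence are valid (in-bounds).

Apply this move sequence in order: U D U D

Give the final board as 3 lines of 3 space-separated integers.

Answer: 1 4 6
5 8 7
3 2 0

Derivation:
After move 1 (U):
1 4 6
5 8 0
3 2 7

After move 2 (D):
1 4 6
5 8 7
3 2 0

After move 3 (U):
1 4 6
5 8 0
3 2 7

After move 4 (D):
1 4 6
5 8 7
3 2 0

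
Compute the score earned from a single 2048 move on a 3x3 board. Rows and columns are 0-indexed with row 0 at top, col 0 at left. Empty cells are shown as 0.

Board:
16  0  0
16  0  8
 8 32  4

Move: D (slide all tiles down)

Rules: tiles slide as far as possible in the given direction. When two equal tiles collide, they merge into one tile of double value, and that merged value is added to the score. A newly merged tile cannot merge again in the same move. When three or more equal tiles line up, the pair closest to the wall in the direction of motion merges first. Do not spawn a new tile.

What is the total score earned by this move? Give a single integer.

Answer: 32

Derivation:
Slide down:
col 0: [16, 16, 8] -> [0, 32, 8]  score +32 (running 32)
col 1: [0, 0, 32] -> [0, 0, 32]  score +0 (running 32)
col 2: [0, 8, 4] -> [0, 8, 4]  score +0 (running 32)
Board after move:
 0  0  0
32  0  8
 8 32  4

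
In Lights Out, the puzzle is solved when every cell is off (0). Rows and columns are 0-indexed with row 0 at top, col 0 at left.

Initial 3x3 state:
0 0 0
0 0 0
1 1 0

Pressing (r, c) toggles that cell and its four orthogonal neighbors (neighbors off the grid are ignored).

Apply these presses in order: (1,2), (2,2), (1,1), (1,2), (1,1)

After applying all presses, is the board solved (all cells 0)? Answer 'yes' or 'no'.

Answer: no

Derivation:
After press 1 at (1,2):
0 0 1
0 1 1
1 1 1

After press 2 at (2,2):
0 0 1
0 1 0
1 0 0

After press 3 at (1,1):
0 1 1
1 0 1
1 1 0

After press 4 at (1,2):
0 1 0
1 1 0
1 1 1

After press 5 at (1,1):
0 0 0
0 0 1
1 0 1

Lights still on: 3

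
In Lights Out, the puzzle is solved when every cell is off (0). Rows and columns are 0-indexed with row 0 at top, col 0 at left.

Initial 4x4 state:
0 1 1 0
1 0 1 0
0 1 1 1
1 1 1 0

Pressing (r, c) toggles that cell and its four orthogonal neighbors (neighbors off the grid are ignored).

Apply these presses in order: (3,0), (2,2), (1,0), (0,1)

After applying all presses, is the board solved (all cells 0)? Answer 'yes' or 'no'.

After press 1 at (3,0):
0 1 1 0
1 0 1 0
1 1 1 1
0 0 1 0

After press 2 at (2,2):
0 1 1 0
1 0 0 0
1 0 0 0
0 0 0 0

After press 3 at (1,0):
1 1 1 0
0 1 0 0
0 0 0 0
0 0 0 0

After press 4 at (0,1):
0 0 0 0
0 0 0 0
0 0 0 0
0 0 0 0

Lights still on: 0

Answer: yes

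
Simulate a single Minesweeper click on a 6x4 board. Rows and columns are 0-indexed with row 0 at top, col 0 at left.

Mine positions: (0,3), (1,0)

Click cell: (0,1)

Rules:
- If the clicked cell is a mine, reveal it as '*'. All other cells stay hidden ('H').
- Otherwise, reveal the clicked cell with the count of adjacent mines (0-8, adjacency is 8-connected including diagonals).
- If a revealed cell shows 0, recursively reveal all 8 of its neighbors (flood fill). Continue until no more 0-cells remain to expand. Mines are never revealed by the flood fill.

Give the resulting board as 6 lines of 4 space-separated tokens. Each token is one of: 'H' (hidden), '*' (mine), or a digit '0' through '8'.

H 1 H H
H H H H
H H H H
H H H H
H H H H
H H H H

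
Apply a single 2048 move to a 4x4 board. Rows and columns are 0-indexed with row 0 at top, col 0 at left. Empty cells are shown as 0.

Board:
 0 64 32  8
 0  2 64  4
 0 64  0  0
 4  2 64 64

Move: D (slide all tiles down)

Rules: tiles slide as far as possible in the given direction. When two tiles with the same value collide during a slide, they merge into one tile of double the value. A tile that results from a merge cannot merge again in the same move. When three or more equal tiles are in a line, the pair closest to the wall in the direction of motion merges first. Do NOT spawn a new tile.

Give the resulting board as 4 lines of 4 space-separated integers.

Answer:   0  64   0   0
  0   2   0   8
  0  64  32   4
  4   2 128  64

Derivation:
Slide down:
col 0: [0, 0, 0, 4] -> [0, 0, 0, 4]
col 1: [64, 2, 64, 2] -> [64, 2, 64, 2]
col 2: [32, 64, 0, 64] -> [0, 0, 32, 128]
col 3: [8, 4, 0, 64] -> [0, 8, 4, 64]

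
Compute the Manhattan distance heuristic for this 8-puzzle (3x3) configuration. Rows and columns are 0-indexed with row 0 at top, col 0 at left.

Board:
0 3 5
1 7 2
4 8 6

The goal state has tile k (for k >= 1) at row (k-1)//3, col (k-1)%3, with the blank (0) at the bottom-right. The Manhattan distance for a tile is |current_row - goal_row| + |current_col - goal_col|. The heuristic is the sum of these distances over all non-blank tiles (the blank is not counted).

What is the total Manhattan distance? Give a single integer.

Answer: 10

Derivation:
Tile 3: at (0,1), goal (0,2), distance |0-0|+|1-2| = 1
Tile 5: at (0,2), goal (1,1), distance |0-1|+|2-1| = 2
Tile 1: at (1,0), goal (0,0), distance |1-0|+|0-0| = 1
Tile 7: at (1,1), goal (2,0), distance |1-2|+|1-0| = 2
Tile 2: at (1,2), goal (0,1), distance |1-0|+|2-1| = 2
Tile 4: at (2,0), goal (1,0), distance |2-1|+|0-0| = 1
Tile 8: at (2,1), goal (2,1), distance |2-2|+|1-1| = 0
Tile 6: at (2,2), goal (1,2), distance |2-1|+|2-2| = 1
Sum: 1 + 2 + 1 + 2 + 2 + 1 + 0 + 1 = 10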